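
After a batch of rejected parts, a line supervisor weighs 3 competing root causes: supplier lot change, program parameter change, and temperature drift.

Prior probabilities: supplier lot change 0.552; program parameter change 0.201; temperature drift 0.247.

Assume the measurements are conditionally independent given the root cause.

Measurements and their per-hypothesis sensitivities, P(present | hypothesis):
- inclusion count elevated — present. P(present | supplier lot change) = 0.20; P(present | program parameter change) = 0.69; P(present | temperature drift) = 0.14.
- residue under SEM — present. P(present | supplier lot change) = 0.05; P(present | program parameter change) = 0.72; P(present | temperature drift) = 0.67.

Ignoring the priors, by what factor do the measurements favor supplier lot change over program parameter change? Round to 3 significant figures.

0.0201

Joint likelihood of the measurement pattern under each hypothesis:
  supplier lot change: 0.20 × 0.05 = 0.01
  program parameter change: 0.69 × 0.72 = 0.4968
Bayes factor = 0.01 / 0.4968 ≈ 0.0201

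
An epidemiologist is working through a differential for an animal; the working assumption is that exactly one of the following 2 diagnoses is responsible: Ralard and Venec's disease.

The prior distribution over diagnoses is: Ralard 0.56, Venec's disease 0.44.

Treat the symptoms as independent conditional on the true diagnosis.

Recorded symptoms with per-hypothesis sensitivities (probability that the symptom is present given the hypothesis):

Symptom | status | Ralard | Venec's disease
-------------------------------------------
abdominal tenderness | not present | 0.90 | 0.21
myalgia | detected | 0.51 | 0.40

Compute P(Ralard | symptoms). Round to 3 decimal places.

0.170

By Bayes' rule with conditional independence, the unnormalized weight for each hypothesis is prior × ∏ likelihoods (using 1 − P(present | H) for each absent symptom):
  Ralard: 0.56 × (1 − 0.90) × 0.51 = 0.02856
  Venec's disease: 0.44 × (1 − 0.21) × 0.40 = 0.13904
The unnormalized weights sum to 0.1676.
P(Ralard | evidence) = 0.02856 / 0.1676 ≈ 0.170.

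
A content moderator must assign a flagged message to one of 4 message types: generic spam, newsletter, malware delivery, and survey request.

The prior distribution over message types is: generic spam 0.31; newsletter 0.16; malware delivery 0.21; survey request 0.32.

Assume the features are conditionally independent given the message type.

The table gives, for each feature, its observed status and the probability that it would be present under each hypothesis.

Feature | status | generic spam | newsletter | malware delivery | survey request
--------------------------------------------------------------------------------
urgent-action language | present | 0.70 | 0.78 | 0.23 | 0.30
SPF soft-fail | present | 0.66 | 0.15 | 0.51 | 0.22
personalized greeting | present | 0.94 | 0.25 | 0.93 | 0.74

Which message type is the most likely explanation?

generic spam

By Bayes' rule with conditional independence, the unnormalized weight for each hypothesis is prior × ∏ likelihoods:
  generic spam: 0.31 × 0.70 × 0.66 × 0.94 = 0.13463
  newsletter: 0.16 × 0.78 × 0.15 × 0.25 = 0.00468
  malware delivery: 0.21 × 0.23 × 0.51 × 0.93 = 0.022909
  survey request: 0.32 × 0.30 × 0.22 × 0.74 = 0.015629
The unnormalized weights sum to 0.17784.
P(generic spam | evidence) ≈ 0.13463 / 0.17784 ≈ 0.757
P(newsletter | evidence) ≈ 0.00468 / 0.17784 ≈ 0.026
P(malware delivery | evidence) ≈ 0.022909 / 0.17784 ≈ 0.129
P(survey request | evidence) ≈ 0.015629 / 0.17784 ≈ 0.088
The largest is 0.757, so generic spam is most probable.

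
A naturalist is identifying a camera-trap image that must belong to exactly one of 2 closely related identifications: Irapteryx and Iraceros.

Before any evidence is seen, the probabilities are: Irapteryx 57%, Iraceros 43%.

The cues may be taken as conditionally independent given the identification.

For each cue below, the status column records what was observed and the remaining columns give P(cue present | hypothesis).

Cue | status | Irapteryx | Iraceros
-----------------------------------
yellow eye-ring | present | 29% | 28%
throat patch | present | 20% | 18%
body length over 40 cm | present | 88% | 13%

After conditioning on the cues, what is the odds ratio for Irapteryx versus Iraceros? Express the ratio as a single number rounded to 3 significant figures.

Posterior odds equal prior odds times the likelihood ratio; only the two competing hypotheses matter.
  Irapteryx: 0.57 × 0.29 × 0.20 × 0.88 = 0.029093
  Iraceros: 0.43 × 0.28 × 0.18 × 0.13 = 0.0028174
Posterior odds = 0.029093 / 0.0028174 ≈ 10.3.

10.3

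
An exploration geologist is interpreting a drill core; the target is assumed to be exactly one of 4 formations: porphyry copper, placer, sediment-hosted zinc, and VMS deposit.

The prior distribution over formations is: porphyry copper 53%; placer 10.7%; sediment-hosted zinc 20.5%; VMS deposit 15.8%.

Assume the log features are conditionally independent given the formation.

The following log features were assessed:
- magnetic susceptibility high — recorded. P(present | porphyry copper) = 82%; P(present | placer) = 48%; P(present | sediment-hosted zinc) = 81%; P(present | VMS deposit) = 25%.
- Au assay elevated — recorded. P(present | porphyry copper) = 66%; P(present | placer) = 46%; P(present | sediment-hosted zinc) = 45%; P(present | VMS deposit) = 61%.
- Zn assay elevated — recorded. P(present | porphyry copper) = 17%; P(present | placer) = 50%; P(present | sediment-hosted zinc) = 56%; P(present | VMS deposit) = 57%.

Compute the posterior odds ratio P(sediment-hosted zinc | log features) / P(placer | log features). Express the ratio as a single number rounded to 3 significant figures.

3.54

The normalizing constant cancels in an odds ratio, so compute prior × likelihood for the two hypotheses only:
  sediment-hosted zinc: 0.205 × 0.81 × 0.45 × 0.56 = 0.041845
  placer: 0.107 × 0.48 × 0.46 × 0.50 = 0.011813
Odds(sediment-hosted zinc : placer) = 0.041845 / 0.011813 ≈ 3.54.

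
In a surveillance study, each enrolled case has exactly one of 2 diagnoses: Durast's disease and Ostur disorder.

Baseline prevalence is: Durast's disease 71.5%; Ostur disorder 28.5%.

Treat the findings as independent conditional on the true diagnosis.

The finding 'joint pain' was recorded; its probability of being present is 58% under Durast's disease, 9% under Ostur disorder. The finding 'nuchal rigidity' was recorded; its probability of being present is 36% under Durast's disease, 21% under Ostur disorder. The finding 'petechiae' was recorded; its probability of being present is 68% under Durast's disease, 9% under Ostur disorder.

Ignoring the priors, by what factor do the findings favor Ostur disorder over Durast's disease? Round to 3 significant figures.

0.0120

Take the product of per-finding likelihoods under each hypothesis, then divide.
  Ostur disorder: 0.09 × 0.21 × 0.09 = 0.001701
  Durast's disease: 0.58 × 0.36 × 0.68 = 0.14198
Bayes factor = 0.001701 / 0.14198 ≈ 0.0120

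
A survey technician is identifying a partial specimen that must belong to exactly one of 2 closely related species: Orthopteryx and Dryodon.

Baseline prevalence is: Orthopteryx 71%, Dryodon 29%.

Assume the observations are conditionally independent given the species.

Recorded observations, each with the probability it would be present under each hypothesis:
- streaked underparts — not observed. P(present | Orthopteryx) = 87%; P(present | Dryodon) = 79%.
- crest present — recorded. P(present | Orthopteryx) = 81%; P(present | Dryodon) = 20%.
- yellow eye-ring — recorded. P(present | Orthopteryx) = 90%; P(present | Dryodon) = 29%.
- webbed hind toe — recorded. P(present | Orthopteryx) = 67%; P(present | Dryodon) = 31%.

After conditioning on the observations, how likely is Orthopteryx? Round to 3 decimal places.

0.976

Multiply each prior by the joint likelihood of the evidence pattern (using 1 − P(present | H) for each absent observation):
  Orthopteryx: 0.71 × (1 − 0.87) × 0.81 × 0.90 × 0.67 = 0.045082
  Dryodon: 0.29 × (1 − 0.79) × 0.20 × 0.29 × 0.31 = 0.001095
Marginal likelihood of the evidence = 0.046177.
P(Orthopteryx | evidence) = 0.045082 / 0.046177 ≈ 0.976.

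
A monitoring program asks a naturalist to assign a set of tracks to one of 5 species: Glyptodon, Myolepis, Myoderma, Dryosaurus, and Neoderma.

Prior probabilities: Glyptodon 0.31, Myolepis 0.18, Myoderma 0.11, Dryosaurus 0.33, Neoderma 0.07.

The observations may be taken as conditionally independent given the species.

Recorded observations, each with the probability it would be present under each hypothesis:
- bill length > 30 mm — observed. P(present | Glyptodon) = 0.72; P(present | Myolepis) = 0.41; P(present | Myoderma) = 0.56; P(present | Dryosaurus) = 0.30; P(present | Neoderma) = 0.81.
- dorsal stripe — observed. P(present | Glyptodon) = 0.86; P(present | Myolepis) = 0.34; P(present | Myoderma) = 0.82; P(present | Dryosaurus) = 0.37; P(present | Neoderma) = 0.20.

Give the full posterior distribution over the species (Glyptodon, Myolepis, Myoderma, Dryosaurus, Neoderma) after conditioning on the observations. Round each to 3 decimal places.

0.608, 0.080, 0.160, 0.116, 0.036

By Bayes' rule with conditional independence, the unnormalized weight for each hypothesis is prior × ∏ likelihoods:
  Glyptodon: 0.31 × 0.72 × 0.86 = 0.19195
  Myolepis: 0.18 × 0.41 × 0.34 = 0.025092
  Myoderma: 0.11 × 0.56 × 0.82 = 0.050512
  Dryosaurus: 0.33 × 0.30 × 0.37 = 0.03663
  Neoderma: 0.07 × 0.81 × 0.20 = 0.01134
The unnormalized weights sum to 0.31553.
P(Glyptodon | evidence) = 0.19195 / 0.31553 ≈ 0.608
P(Myolepis | evidence) = 0.025092 / 0.31553 ≈ 0.080
P(Myoderma | evidence) = 0.050512 / 0.31553 ≈ 0.160
P(Dryosaurus | evidence) = 0.03663 / 0.31553 ≈ 0.116
P(Neoderma | evidence) = 0.01134 / 0.31553 ≈ 0.036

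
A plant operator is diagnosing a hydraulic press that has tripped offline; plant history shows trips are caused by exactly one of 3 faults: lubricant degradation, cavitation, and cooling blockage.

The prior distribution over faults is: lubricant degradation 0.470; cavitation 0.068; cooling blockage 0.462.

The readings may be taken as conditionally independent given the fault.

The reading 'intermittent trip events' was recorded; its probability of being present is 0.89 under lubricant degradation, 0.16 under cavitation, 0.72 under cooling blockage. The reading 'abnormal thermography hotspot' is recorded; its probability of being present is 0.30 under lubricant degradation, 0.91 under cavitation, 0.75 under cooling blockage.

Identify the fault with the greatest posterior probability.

Multiply each prior by the joint likelihood of the reading pattern:
  lubricant degradation: 0.470 × 0.89 × 0.30 = 0.12549
  cavitation: 0.068 × 0.16 × 0.91 = 0.0099008
  cooling blockage: 0.462 × 0.72 × 0.75 = 0.24948
Normalizing constant Z = 0.12549 + 0.0099008 + 0.24948 = 0.38487.
P(lubricant degradation | evidence) ≈ 0.12549 / 0.38487 ≈ 0.326
P(cavitation | evidence) ≈ 0.0099008 / 0.38487 ≈ 0.026
P(cooling blockage | evidence) ≈ 0.24948 / 0.38487 ≈ 0.648
The largest is 0.648, so cooling blockage is most probable.

cooling blockage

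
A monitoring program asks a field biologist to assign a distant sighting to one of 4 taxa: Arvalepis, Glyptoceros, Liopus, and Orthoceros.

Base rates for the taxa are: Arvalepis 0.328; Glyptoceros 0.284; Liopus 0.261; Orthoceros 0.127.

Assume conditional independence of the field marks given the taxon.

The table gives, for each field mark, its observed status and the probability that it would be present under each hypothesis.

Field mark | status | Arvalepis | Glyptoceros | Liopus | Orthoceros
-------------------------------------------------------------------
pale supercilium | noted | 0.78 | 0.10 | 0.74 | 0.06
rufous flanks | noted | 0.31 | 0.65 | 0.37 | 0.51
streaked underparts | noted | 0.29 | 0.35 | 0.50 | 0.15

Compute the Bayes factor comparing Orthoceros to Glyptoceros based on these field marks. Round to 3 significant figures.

Joint likelihood of the field mark pattern under each hypothesis:
  Orthoceros: 0.06 × 0.51 × 0.15 = 0.00459
  Glyptoceros: 0.10 × 0.65 × 0.35 = 0.02275
Bayes factor = 0.00459 / 0.02275 ≈ 0.202

0.202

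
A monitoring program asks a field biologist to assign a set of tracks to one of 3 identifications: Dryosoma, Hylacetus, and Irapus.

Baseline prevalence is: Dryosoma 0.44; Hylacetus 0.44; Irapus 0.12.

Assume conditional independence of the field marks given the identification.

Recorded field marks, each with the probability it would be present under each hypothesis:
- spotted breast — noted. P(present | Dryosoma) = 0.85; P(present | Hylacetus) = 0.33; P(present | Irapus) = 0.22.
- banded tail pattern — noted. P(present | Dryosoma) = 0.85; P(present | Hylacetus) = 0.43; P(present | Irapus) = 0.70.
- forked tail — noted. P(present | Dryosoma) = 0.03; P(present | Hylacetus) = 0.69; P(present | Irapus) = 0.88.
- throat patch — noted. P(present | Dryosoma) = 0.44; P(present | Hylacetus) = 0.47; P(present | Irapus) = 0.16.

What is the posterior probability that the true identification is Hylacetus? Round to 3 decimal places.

0.749

Multiply each prior by the joint likelihood of the field mark pattern:
  Dryosoma: 0.44 × 0.85 × 0.85 × 0.03 × 0.44 = 0.0041963
  Hylacetus: 0.44 × 0.33 × 0.43 × 0.69 × 0.47 = 0.020248
  Irapus: 0.12 × 0.22 × 0.70 × 0.88 × 0.16 = 0.002602
The unnormalized weights sum to 0.027046.
P(Hylacetus | evidence) = 0.020248 / 0.027046 ≈ 0.749.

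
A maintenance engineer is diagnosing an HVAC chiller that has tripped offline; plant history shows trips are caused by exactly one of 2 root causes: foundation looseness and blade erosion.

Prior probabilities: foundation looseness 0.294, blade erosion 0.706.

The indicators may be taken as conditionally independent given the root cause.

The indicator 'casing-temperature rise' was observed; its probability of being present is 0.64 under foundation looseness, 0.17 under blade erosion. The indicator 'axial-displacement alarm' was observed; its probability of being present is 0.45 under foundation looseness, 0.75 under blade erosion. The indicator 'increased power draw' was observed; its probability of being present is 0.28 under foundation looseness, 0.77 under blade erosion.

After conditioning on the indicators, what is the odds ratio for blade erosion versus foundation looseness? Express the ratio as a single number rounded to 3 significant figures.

2.92

Posterior odds equal prior odds times the likelihood ratio; only the two competing hypotheses matter.
  blade erosion: 0.706 × 0.17 × 0.75 × 0.77 = 0.069312
  foundation looseness: 0.294 × 0.64 × 0.45 × 0.28 = 0.023708
Posterior odds = 0.069312 / 0.023708 ≈ 2.92.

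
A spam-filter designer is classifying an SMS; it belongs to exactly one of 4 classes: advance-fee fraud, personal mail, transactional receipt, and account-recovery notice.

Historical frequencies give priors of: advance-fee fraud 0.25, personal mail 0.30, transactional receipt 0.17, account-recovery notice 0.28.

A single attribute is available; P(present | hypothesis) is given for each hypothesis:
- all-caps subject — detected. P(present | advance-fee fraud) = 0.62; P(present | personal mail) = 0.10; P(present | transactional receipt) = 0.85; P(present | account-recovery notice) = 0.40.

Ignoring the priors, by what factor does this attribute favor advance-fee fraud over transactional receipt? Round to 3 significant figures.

0.729

The Bayes factor is the ratio of the two likelihoods.
  advance-fee fraud: 0.62
  transactional receipt: 0.85
Bayes factor = 0.62 / 0.85 ≈ 0.729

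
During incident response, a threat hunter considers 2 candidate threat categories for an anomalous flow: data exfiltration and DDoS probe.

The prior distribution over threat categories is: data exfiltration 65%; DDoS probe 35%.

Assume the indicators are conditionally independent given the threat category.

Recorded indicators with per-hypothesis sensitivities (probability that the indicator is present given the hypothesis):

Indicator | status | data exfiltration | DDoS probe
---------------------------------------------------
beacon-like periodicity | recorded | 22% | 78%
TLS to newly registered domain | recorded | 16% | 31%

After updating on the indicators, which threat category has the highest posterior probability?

DDoS probe

For each hypothesis, the unnormalized posterior weight is prior × product of the indicator likelihoods:
  data exfiltration: 0.65 × 0.22 × 0.16 = 0.02288
  DDoS probe: 0.35 × 0.78 × 0.31 = 0.08463
Marginal likelihood of the evidence = 0.10751.
P(data exfiltration | evidence) ≈ 0.02288 / 0.10751 ≈ 0.213
P(DDoS probe | evidence) ≈ 0.08463 / 0.10751 ≈ 0.787
The largest is 0.787, so DDoS probe is most probable.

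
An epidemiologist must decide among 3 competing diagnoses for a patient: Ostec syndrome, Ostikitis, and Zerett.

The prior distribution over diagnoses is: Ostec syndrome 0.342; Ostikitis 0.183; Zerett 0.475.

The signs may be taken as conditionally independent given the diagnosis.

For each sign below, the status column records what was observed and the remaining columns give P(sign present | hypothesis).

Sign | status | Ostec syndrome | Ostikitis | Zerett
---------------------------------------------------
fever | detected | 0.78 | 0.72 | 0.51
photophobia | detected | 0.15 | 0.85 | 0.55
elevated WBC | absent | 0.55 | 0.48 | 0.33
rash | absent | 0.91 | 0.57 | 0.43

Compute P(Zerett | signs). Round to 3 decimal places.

Multiply each prior by the joint likelihood of the sign pattern (using 1 − P(present | H) for each absent sign):
  Ostec syndrome: 0.342 × 0.78 × 0.15 × (1 − 0.55) × (1 − 0.91) = 0.0016206
  Ostikitis: 0.183 × 0.72 × 0.85 × (1 − 0.48) × (1 − 0.57) = 0.025042
  Zerett: 0.475 × 0.51 × 0.55 × (1 − 0.33) × (1 − 0.43) = 0.050883
Marginal likelihood of the evidence = 0.077546.
P(Zerett | evidence) = 0.050883 / 0.077546 ≈ 0.656.

0.656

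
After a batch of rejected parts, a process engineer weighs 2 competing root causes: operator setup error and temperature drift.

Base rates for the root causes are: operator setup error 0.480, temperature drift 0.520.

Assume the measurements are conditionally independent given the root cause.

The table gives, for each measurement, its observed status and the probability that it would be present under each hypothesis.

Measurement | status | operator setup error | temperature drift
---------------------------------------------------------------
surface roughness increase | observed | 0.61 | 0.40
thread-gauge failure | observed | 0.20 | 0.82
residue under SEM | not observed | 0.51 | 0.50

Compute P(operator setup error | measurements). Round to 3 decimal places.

By Bayes' rule with conditional independence, the unnormalized weight for each hypothesis is prior × ∏ likelihoods (using 1 − P(present | H) for each absent measurement):
  operator setup error: 0.480 × 0.61 × 0.20 × (1 − 0.51) = 0.028694
  temperature drift: 0.520 × 0.40 × 0.82 × (1 − 0.50) = 0.08528
The unnormalized weights sum to 0.11397.
P(operator setup error | evidence) = 0.028694 / 0.11397 ≈ 0.252.

0.252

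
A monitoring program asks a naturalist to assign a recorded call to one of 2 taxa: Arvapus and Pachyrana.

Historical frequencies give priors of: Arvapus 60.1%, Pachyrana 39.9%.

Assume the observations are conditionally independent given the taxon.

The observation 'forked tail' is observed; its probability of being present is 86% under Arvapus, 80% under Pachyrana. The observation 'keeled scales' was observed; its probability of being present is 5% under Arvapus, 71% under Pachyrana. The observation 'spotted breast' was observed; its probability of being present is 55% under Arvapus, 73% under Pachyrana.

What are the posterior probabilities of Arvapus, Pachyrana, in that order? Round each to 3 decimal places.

0.079, 0.921

For each hypothesis, the unnormalized posterior weight is prior × product of the observation likelihoods:
  Arvapus: 0.601 × 0.86 × 0.05 × 0.55 = 0.014214
  Pachyrana: 0.399 × 0.80 × 0.71 × 0.73 = 0.16544
Marginal likelihood of the evidence = 0.17966.
P(Arvapus | evidence) = 0.014214 / 0.17966 ≈ 0.079
P(Pachyrana | evidence) = 0.16544 / 0.17966 ≈ 0.921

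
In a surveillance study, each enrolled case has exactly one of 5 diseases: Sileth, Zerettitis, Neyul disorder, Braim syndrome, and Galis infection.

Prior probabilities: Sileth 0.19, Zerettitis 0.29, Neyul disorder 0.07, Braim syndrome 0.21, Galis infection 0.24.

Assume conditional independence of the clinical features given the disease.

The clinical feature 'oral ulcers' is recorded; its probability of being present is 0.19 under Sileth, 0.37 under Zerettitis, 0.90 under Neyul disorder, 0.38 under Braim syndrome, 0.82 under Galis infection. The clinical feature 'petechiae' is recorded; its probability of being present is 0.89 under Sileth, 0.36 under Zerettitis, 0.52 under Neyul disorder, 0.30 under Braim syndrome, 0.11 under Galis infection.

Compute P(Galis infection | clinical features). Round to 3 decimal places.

Multiply each prior by the joint likelihood of the clinical feature pattern:
  Sileth: 0.19 × 0.19 × 0.89 = 0.032129
  Zerettitis: 0.29 × 0.37 × 0.36 = 0.038628
  Neyul disorder: 0.07 × 0.90 × 0.52 = 0.03276
  Braim syndrome: 0.21 × 0.38 × 0.30 = 0.02394
  Galis infection: 0.24 × 0.82 × 0.11 = 0.021648
Marginal likelihood of the evidence = 0.1491.
P(Galis infection | evidence) = 0.021648 / 0.1491 ≈ 0.145.

0.145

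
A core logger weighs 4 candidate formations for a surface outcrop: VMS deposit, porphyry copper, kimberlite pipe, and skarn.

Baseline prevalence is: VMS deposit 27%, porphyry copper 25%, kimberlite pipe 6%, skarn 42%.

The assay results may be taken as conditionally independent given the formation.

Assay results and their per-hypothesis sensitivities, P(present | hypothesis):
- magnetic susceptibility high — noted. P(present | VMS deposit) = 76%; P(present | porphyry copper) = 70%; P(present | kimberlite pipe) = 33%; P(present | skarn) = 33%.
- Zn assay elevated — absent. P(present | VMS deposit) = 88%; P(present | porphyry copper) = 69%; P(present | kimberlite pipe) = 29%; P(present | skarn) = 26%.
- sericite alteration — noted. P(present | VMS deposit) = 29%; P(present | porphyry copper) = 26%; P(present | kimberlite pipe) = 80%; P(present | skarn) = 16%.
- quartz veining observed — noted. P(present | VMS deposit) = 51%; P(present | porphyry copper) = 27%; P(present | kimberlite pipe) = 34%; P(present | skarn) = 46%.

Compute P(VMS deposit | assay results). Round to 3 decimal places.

0.193

By Bayes' rule with conditional independence, the unnormalized weight for each hypothesis is prior × ∏ likelihoods (using 1 − P(present | H) for each absent assay result):
  VMS deposit: 0.27 × 0.76 × (1 − 0.88) × 0.29 × 0.51 = 0.0036419
  porphyry copper: 0.25 × 0.70 × (1 − 0.69) × 0.26 × 0.27 = 0.0038084
  kimberlite pipe: 0.06 × 0.33 × (1 − 0.29) × 0.80 × 0.34 = 0.0038238
  skarn: 0.42 × 0.33 × (1 − 0.26) × 0.16 × 0.46 = 0.0075487
Normalizing constant Z = 0.0036419 + 0.0038084 + 0.0038238 + 0.0075487 = 0.018823.
P(VMS deposit | evidence) = 0.0036419 / 0.018823 ≈ 0.193.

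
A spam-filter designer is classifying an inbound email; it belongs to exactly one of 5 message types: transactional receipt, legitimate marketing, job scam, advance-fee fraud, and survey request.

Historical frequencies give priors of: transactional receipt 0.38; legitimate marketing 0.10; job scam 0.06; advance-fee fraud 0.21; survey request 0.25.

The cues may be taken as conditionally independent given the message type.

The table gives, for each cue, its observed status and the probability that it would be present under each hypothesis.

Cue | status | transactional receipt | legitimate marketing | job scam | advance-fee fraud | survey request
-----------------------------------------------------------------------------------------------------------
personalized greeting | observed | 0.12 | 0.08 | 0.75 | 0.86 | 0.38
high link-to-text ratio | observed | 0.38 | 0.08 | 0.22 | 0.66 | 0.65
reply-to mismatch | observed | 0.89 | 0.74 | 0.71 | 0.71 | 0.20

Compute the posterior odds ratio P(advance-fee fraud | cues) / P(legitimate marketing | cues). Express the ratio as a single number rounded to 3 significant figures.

Posterior odds equal prior odds times the likelihood ratio; only the two competing hypotheses matter.
  advance-fee fraud: 0.21 × 0.86 × 0.66 × 0.71 = 0.084629
  legitimate marketing: 0.10 × 0.08 × 0.08 × 0.74 = 0.0004736
Posterior odds = 0.084629 / 0.0004736 ≈ 179.

179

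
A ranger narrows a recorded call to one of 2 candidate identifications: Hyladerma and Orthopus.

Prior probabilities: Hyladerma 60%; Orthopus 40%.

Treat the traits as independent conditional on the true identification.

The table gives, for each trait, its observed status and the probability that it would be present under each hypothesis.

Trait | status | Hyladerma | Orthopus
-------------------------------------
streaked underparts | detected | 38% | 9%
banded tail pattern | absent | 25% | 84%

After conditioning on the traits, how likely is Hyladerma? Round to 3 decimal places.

0.967

Multiply each prior by the joint likelihood of the trait pattern (using 1 − P(present | H) for each absent trait):
  Hyladerma: 0.60 × 0.38 × (1 − 0.25) = 0.171
  Orthopus: 0.40 × 0.09 × (1 − 0.84) = 0.00576
The unnormalized weights sum to 0.17676.
P(Hyladerma | evidence) = 0.171 / 0.17676 ≈ 0.967.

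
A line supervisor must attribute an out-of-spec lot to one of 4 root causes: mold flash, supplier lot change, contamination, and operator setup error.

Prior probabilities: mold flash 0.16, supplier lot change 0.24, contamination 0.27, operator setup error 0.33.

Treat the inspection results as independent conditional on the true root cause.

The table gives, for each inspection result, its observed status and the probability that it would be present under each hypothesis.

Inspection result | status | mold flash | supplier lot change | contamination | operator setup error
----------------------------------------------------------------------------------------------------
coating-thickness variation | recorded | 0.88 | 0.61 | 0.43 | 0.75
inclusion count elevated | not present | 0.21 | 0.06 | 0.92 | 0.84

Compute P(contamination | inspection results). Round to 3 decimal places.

0.031

Multiply each prior by the joint likelihood of the inspection result pattern (using 1 − P(present | H) for each absent inspection result):
  mold flash: 0.16 × 0.88 × (1 − 0.21) = 0.11123
  supplier lot change: 0.24 × 0.61 × (1 − 0.06) = 0.13762
  contamination: 0.27 × 0.43 × (1 − 0.92) = 0.009288
  operator setup error: 0.33 × 0.75 × (1 − 0.84) = 0.0396
Marginal likelihood of the evidence = 0.29774.
P(contamination | evidence) = 0.009288 / 0.29774 ≈ 0.031.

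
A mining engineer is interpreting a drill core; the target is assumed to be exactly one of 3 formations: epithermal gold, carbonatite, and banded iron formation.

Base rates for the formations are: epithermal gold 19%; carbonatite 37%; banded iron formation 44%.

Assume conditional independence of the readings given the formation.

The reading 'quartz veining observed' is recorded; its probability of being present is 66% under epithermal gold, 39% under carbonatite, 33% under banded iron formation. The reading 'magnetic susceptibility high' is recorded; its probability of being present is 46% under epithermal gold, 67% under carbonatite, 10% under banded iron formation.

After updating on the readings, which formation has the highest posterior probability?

carbonatite

Multiply each prior by the joint likelihood of the reading pattern:
  epithermal gold: 0.19 × 0.66 × 0.46 = 0.057684
  carbonatite: 0.37 × 0.39 × 0.67 = 0.096681
  banded iron formation: 0.44 × 0.33 × 0.10 = 0.01452
Normalizing constant Z = 0.057684 + 0.096681 + 0.01452 = 0.16889.
P(epithermal gold | evidence) ≈ 0.057684 / 0.16889 ≈ 0.342
P(carbonatite | evidence) ≈ 0.096681 / 0.16889 ≈ 0.572
P(banded iron formation | evidence) ≈ 0.01452 / 0.16889 ≈ 0.086
The largest is 0.572, so carbonatite is most probable.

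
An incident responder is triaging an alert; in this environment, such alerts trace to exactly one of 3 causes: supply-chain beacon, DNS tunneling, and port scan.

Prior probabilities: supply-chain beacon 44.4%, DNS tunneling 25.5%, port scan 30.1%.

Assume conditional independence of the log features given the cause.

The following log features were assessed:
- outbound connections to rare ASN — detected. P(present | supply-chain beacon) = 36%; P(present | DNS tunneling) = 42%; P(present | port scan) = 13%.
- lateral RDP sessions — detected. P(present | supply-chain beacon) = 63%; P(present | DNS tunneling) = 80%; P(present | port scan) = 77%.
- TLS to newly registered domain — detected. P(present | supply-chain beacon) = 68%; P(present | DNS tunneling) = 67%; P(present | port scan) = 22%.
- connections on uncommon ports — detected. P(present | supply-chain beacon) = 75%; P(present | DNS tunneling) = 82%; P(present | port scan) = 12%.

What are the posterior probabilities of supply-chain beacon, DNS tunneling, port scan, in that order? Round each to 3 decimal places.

By Bayes' rule with conditional independence, the unnormalized weight for each hypothesis is prior × ∏ likelihoods:
  supply-chain beacon: 0.444 × 0.36 × 0.63 × 0.68 × 0.75 = 0.051357
  DNS tunneling: 0.255 × 0.42 × 0.80 × 0.67 × 0.82 = 0.047073
  port scan: 0.301 × 0.13 × 0.77 × 0.22 × 0.12 = 0.00079543
The unnormalized weights sum to 0.099225.
P(supply-chain beacon | evidence) = 0.051357 / 0.099225 ≈ 0.518
P(DNS tunneling | evidence) = 0.047073 / 0.099225 ≈ 0.474
P(port scan | evidence) = 0.00079543 / 0.099225 ≈ 0.008

0.518, 0.474, 0.008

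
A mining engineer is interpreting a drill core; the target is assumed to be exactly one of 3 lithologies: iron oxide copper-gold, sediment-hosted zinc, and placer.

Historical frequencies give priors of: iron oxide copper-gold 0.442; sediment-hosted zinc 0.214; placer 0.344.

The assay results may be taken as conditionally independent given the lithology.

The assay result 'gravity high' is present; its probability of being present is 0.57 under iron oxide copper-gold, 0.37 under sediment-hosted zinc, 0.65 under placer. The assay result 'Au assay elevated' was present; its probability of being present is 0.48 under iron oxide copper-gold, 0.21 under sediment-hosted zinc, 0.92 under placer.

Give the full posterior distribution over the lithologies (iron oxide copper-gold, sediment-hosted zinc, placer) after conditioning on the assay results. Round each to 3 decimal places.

0.352, 0.048, 0.599

By Bayes' rule with conditional independence, the unnormalized weight for each hypothesis is prior × ∏ likelihoods:
  iron oxide copper-gold: 0.442 × 0.57 × 0.48 = 0.12093
  sediment-hosted zinc: 0.214 × 0.37 × 0.21 = 0.016628
  placer: 0.344 × 0.65 × 0.92 = 0.20571
Normalizing constant Z = 0.12093 + 0.016628 + 0.20571 = 0.34327.
P(iron oxide copper-gold | evidence) = 0.12093 / 0.34327 ≈ 0.352
P(sediment-hosted zinc | evidence) = 0.016628 / 0.34327 ≈ 0.048
P(placer | evidence) = 0.20571 / 0.34327 ≈ 0.599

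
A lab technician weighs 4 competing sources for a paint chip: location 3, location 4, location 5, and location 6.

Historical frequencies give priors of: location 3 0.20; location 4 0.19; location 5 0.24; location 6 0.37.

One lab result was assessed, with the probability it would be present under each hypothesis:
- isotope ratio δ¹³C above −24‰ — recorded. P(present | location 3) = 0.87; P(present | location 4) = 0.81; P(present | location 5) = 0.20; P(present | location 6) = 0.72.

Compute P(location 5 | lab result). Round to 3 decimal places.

Multiply each prior by the likelihood of the lab result:
  location 3: 0.20 × 0.87 = 0.174
  location 4: 0.19 × 0.81 = 0.1539
  location 5: 0.24 × 0.20 = 0.048
  location 6: 0.37 × 0.72 = 0.2664
Normalizing constant Z = 0.174 + 0.1539 + 0.048 + 0.2664 = 0.6423.
P(location 5 | evidence) = 0.048 / 0.6423 ≈ 0.075.

0.075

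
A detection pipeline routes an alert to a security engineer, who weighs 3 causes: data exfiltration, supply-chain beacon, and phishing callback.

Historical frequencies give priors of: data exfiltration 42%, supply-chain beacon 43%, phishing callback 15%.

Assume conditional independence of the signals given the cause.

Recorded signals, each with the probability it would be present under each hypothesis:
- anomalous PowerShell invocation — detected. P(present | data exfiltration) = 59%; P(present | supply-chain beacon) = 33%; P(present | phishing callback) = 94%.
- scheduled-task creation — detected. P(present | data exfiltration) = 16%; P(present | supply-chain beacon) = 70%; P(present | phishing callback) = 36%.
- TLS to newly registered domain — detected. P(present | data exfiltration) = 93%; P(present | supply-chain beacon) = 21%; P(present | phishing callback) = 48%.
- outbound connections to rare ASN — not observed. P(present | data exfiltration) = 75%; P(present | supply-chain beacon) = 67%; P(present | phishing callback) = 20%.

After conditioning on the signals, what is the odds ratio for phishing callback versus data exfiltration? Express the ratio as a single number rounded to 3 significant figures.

2.11

Unnormalized posterior weight (prior times the signal likelihoods) for each of the two hypotheses (using 1 − P(present | H) for each absent signal):
  phishing callback: 0.15 × 0.94 × 0.36 × 0.48 × (1 − 0.20) = 0.019492
  data exfiltration: 0.42 × 0.59 × 0.16 × 0.93 × (1 − 0.75) = 0.0092182
Posterior odds = 0.019492 / 0.0092182 ≈ 2.11.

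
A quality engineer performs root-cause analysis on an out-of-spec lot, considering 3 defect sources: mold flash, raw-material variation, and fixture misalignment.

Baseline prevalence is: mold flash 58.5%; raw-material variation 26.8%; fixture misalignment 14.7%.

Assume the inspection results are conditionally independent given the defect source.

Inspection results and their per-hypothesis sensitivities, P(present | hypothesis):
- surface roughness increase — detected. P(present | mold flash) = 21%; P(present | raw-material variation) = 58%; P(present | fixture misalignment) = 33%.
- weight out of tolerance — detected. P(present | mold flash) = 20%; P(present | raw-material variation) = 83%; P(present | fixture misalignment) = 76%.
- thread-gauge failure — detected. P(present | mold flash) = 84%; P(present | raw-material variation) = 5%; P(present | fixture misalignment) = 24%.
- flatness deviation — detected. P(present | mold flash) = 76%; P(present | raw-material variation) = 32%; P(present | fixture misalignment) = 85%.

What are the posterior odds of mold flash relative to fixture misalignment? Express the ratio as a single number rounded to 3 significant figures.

2.09

Posterior odds equal prior odds times the likelihood ratio; only the two competing hypotheses matter.
  mold flash: 0.585 × 0.21 × 0.20 × 0.84 × 0.76 = 0.015685
  fixture misalignment: 0.147 × 0.33 × 0.76 × 0.24 × 0.85 = 0.007521
Posterior odds = 0.015685 / 0.007521 ≈ 2.09.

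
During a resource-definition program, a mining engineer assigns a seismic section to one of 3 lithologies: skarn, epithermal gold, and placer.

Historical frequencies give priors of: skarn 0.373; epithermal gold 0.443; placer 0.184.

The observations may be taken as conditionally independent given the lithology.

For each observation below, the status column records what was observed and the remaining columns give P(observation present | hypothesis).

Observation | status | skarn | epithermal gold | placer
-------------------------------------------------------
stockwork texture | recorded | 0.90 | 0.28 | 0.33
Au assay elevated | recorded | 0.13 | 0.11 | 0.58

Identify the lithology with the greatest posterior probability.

For each hypothesis, the unnormalized posterior weight is prior × product of the observation likelihoods:
  skarn: 0.373 × 0.90 × 0.13 = 0.043641
  epithermal gold: 0.443 × 0.28 × 0.11 = 0.013644
  placer: 0.184 × 0.33 × 0.58 = 0.035218
The unnormalized weights sum to 0.092503.
P(skarn | evidence) ≈ 0.043641 / 0.092503 ≈ 0.472
P(epithermal gold | evidence) ≈ 0.013644 / 0.092503 ≈ 0.148
P(placer | evidence) ≈ 0.035218 / 0.092503 ≈ 0.381
The largest is 0.472, so skarn is most probable.

skarn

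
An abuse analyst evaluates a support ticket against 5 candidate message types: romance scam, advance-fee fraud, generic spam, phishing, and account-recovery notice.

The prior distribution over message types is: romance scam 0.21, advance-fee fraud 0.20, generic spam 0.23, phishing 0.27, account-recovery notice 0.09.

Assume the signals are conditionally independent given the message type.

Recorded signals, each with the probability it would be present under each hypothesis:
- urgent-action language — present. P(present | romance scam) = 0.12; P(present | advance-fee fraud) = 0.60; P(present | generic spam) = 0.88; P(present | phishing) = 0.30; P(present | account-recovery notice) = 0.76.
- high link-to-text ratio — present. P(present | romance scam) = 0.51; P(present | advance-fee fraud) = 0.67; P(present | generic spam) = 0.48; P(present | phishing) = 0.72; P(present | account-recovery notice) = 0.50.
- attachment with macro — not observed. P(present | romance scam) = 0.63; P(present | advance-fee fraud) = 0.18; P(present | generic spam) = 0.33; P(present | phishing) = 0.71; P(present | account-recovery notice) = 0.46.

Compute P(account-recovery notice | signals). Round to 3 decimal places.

0.108

Multiply each prior by the joint likelihood of the signal pattern (using 1 − P(present | H) for each absent signal):
  romance scam: 0.21 × 0.12 × 0.51 × (1 − 0.63) = 0.0047552
  advance-fee fraud: 0.20 × 0.60 × 0.67 × (1 − 0.18) = 0.065928
  generic spam: 0.23 × 0.88 × 0.48 × (1 − 0.33) = 0.065092
  phishing: 0.27 × 0.30 × 0.72 × (1 − 0.71) = 0.016913
  account-recovery notice: 0.09 × 0.76 × 0.50 × (1 − 0.46) = 0.018468
The unnormalized weights sum to 0.17116.
P(account-recovery notice | evidence) = 0.018468 / 0.17116 ≈ 0.108.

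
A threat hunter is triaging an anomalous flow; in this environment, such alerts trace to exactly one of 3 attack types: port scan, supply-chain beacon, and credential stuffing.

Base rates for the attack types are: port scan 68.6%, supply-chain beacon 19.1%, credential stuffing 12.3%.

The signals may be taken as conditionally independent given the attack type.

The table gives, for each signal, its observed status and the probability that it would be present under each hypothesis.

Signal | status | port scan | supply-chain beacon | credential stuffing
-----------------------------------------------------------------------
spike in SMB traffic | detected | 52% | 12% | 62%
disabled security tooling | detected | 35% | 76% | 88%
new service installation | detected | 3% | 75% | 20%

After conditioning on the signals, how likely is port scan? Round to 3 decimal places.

0.124

For each hypothesis, the unnormalized posterior weight is prior × product of the signal likelihoods:
  port scan: 0.686 × 0.52 × 0.35 × 0.03 = 0.0037456
  supply-chain beacon: 0.191 × 0.12 × 0.76 × 0.75 = 0.013064
  credential stuffing: 0.123 × 0.62 × 0.88 × 0.20 = 0.013422
Marginal likelihood of the evidence = 0.030232.
P(port scan | evidence) = 0.0037456 / 0.030232 ≈ 0.124.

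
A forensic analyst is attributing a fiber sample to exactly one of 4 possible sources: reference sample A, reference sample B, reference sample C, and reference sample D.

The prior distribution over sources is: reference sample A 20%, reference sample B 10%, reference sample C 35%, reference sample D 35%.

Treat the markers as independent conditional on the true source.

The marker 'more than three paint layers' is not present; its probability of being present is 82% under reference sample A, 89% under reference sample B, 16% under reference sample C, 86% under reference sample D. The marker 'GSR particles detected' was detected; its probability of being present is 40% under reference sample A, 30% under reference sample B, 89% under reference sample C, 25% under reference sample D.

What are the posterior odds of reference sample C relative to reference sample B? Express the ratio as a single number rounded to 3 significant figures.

Posterior odds equal prior odds times the likelihood ratio; only the two competing hypotheses matter (using 1 − P(present | H) for each absent marker).
  reference sample C: 0.35 × (1 − 0.16) × 0.89 = 0.26166
  reference sample B: 0.10 × (1 − 0.89) × 0.30 = 0.0033
Odds(reference sample C : reference sample B) = 0.26166 / 0.0033 ≈ 79.3.

79.3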